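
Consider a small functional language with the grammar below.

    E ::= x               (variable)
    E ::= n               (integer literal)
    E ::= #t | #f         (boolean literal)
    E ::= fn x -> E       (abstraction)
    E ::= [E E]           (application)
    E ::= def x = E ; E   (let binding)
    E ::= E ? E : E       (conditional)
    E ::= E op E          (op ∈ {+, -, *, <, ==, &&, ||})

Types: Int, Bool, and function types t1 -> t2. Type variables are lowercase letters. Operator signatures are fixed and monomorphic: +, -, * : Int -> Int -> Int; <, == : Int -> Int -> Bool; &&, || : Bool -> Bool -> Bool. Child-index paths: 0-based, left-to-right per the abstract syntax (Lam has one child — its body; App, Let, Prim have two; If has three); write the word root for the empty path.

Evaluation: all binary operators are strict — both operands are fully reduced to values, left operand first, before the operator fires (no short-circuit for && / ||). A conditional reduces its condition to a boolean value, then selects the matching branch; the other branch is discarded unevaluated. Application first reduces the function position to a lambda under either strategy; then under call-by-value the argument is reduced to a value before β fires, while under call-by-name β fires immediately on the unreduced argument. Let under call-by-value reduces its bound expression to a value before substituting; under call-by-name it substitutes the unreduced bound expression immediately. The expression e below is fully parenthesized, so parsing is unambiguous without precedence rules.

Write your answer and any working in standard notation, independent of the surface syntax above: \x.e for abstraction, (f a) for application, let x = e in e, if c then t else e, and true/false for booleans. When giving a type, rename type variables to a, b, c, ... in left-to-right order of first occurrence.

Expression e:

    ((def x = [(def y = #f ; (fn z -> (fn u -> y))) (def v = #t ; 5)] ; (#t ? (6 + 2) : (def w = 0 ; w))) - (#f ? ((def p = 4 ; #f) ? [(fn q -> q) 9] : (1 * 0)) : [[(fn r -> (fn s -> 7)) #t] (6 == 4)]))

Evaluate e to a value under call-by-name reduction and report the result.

Answer: 1

Derivation:
step 0: ((let x = ((let y = false in (\z.(\u.y))) (let v = true in 5)) in (if true then (6 + 2) else (let w = 0 in w))) - (if false then (if (let p = 4 in false) then ((\q.q) 9) else (1 * 0)) else (((\r.(\s.7)) true) (6 == 4))))
step 1: [let@0] ((if true then (6 + 2) else (let w = 0 in w)) - (if false then (if (let p = 4 in false) then ((\q.q) 9) else (1 * 0)) else (((\r.(\s.7)) true) (6 == 4))))
step 2: [if@0] ((6 + 2) - (if false then (if (let p = 4 in false) then ((\q.q) 9) else (1 * 0)) else (((\r.(\s.7)) true) (6 == 4))))
step 3: [delta@0] (8 - (if false then (if (let p = 4 in false) then ((\q.q) 9) else (1 * 0)) else (((\r.(\s.7)) true) (6 == 4))))
step 4: [if@1] (8 - (((\r.(\s.7)) true) (6 == 4)))
step 5: [beta@1.0] (8 - ((\s.7) (6 == 4)))
step 6: [beta@1] (8 - 7)
step 7: [delta@root] 1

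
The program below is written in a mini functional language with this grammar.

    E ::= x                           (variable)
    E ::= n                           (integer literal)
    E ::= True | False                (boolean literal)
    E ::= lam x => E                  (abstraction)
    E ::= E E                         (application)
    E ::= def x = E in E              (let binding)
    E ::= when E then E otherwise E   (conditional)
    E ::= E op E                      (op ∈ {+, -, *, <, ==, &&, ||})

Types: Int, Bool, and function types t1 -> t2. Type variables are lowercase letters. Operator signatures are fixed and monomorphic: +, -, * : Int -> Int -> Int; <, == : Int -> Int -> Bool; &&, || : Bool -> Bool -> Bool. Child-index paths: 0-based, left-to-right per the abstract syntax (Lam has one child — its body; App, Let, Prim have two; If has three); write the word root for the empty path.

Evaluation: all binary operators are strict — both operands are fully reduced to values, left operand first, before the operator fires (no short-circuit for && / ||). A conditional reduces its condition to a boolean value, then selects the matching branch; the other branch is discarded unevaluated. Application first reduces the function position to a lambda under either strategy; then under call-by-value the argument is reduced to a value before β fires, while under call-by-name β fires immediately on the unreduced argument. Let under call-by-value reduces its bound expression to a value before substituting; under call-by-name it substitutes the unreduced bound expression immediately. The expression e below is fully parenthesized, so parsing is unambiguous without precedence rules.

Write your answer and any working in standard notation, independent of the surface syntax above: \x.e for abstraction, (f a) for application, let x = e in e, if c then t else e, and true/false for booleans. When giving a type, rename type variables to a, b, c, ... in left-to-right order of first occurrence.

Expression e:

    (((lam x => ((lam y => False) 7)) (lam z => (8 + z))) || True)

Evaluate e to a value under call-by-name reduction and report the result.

Answer: true

Working:
step 0: (((\x.((\y.false) 7)) (\z.(8 + z))) || true)
step 1: [beta@0] (((\y.false) 7) || true)
step 2: [beta@0] (false || true)
step 3: [delta@root] true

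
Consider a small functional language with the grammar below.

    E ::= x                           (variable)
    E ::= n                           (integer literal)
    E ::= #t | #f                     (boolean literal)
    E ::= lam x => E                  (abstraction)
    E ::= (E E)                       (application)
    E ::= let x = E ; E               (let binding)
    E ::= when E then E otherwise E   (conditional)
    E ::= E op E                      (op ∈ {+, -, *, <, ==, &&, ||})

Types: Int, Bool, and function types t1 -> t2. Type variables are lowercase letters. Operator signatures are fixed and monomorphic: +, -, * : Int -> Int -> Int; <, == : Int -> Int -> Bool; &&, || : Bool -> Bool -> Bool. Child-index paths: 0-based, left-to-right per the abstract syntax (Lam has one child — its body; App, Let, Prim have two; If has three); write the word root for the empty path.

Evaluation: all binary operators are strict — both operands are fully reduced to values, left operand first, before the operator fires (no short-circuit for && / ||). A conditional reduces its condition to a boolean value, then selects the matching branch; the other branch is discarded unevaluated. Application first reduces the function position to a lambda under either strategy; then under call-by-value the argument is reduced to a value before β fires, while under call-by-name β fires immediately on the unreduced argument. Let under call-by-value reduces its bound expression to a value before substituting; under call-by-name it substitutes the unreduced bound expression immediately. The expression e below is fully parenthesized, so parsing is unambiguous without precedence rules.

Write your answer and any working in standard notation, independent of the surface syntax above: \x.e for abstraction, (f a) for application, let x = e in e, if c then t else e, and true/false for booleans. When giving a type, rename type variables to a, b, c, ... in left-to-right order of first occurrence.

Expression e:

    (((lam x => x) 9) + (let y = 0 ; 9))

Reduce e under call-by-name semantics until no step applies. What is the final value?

Answer: 18

Working:
step 0: (((\x.x) 9) + (let y = 0 in 9))
step 1: [beta@0] (9 + (let y = 0 in 9))
step 2: [let@1] (9 + 9)
step 3: [delta@root] 18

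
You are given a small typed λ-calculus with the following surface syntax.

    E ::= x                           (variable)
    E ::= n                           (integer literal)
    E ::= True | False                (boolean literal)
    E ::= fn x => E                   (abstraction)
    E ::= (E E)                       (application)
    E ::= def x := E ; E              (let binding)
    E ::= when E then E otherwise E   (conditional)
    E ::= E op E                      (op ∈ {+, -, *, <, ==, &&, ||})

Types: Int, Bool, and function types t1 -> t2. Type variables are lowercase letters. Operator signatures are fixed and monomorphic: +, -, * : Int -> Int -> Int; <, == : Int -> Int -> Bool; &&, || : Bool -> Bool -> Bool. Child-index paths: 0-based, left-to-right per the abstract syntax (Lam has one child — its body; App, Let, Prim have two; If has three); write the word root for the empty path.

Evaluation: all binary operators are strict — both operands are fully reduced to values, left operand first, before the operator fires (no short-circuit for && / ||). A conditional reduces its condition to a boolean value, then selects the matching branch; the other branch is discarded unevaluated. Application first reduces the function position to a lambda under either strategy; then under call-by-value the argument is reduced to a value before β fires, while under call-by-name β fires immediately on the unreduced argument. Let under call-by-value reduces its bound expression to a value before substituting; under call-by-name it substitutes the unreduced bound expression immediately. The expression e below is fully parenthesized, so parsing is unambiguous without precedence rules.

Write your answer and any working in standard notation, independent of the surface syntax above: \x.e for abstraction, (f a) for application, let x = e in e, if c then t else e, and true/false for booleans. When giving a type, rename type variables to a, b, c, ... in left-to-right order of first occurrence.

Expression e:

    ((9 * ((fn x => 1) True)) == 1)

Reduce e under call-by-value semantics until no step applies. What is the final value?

Working:
step 0: ((9 * ((\x.1) true)) == 1)
step 1: [beta@0.1] ((9 * 1) == 1)
step 2: [delta@0] (9 == 1)
step 3: [delta@root] false

Answer: false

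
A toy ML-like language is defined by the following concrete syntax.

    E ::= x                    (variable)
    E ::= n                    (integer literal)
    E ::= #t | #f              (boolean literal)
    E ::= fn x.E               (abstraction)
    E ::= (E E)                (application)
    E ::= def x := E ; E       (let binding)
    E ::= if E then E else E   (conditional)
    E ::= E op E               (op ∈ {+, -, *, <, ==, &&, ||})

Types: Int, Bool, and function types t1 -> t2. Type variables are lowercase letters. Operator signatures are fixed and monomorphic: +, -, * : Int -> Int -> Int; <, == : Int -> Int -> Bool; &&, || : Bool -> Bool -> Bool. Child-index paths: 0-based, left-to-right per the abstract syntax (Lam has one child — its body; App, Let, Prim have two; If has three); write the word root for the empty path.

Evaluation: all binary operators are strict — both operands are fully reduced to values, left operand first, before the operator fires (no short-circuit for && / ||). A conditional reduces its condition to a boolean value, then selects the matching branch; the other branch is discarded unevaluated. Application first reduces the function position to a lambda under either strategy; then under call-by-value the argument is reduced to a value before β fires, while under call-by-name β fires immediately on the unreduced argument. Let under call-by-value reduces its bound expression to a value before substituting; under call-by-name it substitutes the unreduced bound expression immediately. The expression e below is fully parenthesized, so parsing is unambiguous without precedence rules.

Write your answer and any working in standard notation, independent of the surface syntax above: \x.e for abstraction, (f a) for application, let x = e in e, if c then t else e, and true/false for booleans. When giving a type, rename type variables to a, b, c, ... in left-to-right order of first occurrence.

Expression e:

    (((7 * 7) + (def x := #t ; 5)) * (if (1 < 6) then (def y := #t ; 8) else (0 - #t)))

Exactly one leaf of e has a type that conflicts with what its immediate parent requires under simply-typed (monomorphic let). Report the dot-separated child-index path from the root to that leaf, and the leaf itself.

Working:
  unify Int ~ Int
  unify Int ~ Int
  unify Int ~ Int
let x : Bool
  unify Int ~ Int
  unify Int ~ Int
  unify Int ~ Int
  unify Int ~ Int
  unify Bool ~ Bool
let y : Bool
  unify Int ~ Int
  unify Bool ~ Int
  FAIL: mismatch Bool ~ Int

Answer: 1.2.1 : true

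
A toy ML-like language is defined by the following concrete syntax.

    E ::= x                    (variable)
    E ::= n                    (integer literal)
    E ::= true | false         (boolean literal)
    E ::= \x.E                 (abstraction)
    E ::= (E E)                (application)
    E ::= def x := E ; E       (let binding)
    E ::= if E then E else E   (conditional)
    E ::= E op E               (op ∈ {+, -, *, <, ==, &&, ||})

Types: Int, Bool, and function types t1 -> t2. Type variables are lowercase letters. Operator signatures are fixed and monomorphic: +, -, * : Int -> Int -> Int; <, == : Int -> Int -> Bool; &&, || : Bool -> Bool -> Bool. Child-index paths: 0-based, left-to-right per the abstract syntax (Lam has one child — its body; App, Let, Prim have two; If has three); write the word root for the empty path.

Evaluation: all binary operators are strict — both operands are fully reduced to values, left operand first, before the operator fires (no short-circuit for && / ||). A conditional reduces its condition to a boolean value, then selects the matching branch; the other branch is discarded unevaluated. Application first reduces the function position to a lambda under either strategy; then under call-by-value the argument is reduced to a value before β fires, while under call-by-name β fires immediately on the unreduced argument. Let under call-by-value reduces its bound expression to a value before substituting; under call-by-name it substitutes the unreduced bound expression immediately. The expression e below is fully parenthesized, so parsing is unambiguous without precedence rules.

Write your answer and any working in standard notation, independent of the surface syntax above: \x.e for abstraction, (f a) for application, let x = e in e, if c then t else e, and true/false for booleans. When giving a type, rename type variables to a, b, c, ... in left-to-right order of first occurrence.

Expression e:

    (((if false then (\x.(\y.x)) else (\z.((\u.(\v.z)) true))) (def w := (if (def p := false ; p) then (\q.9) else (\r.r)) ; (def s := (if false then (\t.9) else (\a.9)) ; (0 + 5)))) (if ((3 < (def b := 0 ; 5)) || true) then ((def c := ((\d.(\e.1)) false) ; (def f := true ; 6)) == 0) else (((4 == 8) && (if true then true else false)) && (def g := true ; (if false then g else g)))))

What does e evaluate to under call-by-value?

Answer: 5

Trace:
step 0: (((if false then (\x.(\y.x)) else (\z.((\u.(\v.z)) true))) (let w = (if (let p = false in p) then (\q.9) else (\r.r)) in (let s = (if false then (\t.9) else (\a.9)) in (0 + 5)))) (if ((3 < (let b = 0 in 5)) || true) then ((let c = ((\d.(\e.1)) false) in (let f = true in 6)) == 0) else (((4 == 8) && (if true then true else false)) && (let g = true in (if false then g else g)))))
step 1: [if@0.0] (((\z.((\u.(\v.z)) true)) (let w = (if (let p = false in p) then (\q.9) else (\r.r)) in (let s = (if false then (\t.9) else (\a.9)) in (0 + 5)))) (if ((3 < (let b = 0 in 5)) || true) then ((let c = ((\d.(\e.1)) false) in (let f = true in 6)) == 0) else (((4 == 8) && (if true then true else false)) && (let g = true in (if false then g else g)))))
step 2: [let@0.1.0.0] (((\z.((\u.(\v.z)) true)) (let w = (if false then (\q.9) else (\r.r)) in (let s = (if false then (\t.9) else (\a.9)) in (0 + 5)))) (if ((3 < (let b = 0 in 5)) || true) then ((let c = ((\d.(\e.1)) false) in (let f = true in 6)) == 0) else (((4 == 8) && (if true then true else false)) && (let g = true in (if false then g else g)))))
step 3: [if@0.1.0] (((\z.((\u.(\v.z)) true)) (let w = (\r.r) in (let s = (if false then (\t.9) else (\a.9)) in (0 + 5)))) (if ((3 < (let b = 0 in 5)) || true) then ((let c = ((\d.(\e.1)) false) in (let f = true in 6)) == 0) else (((4 == 8) && (if true then true else false)) && (let g = true in (if false then g else g)))))
step 4: [let@0.1] (((\z.((\u.(\v.z)) true)) (let s = (if false then (\t.9) else (\a.9)) in (0 + 5))) (if ((3 < (let b = 0 in 5)) || true) then ((let c = ((\d.(\e.1)) false) in (let f = true in 6)) == 0) else (((4 == 8) && (if true then true else false)) && (let g = true in (if false then g else g)))))
step 5: [if@0.1.0] (((\z.((\u.(\v.z)) true)) (let s = (\a.9) in (0 + 5))) (if ((3 < (let b = 0 in 5)) || true) then ((let c = ((\d.(\e.1)) false) in (let f = true in 6)) == 0) else (((4 == 8) && (if true then true else false)) && (let g = true in (if false then g else g)))))
step 6: [let@0.1] (((\z.((\u.(\v.z)) true)) (0 + 5)) (if ((3 < (let b = 0 in 5)) || true) then ((let c = ((\d.(\e.1)) false) in (let f = true in 6)) == 0) else (((4 == 8) && (if true then true else false)) && (let g = true in (if false then g else g)))))
step 7: [delta@0.1] (((\z.((\u.(\v.z)) true)) 5) (if ((3 < (let b = 0 in 5)) || true) then ((let c = ((\d.(\e.1)) false) in (let f = true in 6)) == 0) else (((4 == 8) && (if true then true else false)) && (let g = true in (if false then g else g)))))
step 8: [beta@0] (((\u.(\v.5)) true) (if ((3 < (let b = 0 in 5)) || true) then ((let c = ((\d.(\e.1)) false) in (let f = true in 6)) == 0) else (((4 == 8) && (if true then true else false)) && (let g = true in (if false then g else g)))))
step 9: [beta@0] ((\v.5) (if ((3 < (let b = 0 in 5)) || true) then ((let c = ((\d.(\e.1)) false) in (let f = true in 6)) == 0) else (((4 == 8) && (if true then true else false)) && (let g = true in (if false then g else g)))))
step 10: [let@1.0.0.1] ((\v.5) (if ((3 < 5) || true) then ((let c = ((\d.(\e.1)) false) in (let f = true in 6)) == 0) else (((4 == 8) && (if true then true else false)) && (let g = true in (if false then g else g)))))
step 11: [delta@1.0.0] ((\v.5) (if (true || true) then ((let c = ((\d.(\e.1)) false) in (let f = true in 6)) == 0) else (((4 == 8) && (if true then true else false)) && (let g = true in (if false then g else g)))))
step 12: [delta@1.0] ((\v.5) (if true then ((let c = ((\d.(\e.1)) false) in (let f = true in 6)) == 0) else (((4 == 8) && (if true then true else false)) && (let g = true in (if false then g else g)))))
step 13: [if@1] ((\v.5) ((let c = ((\d.(\e.1)) false) in (let f = true in 6)) == 0))
step 14: [beta@1.0.0] ((\v.5) ((let c = (\e.1) in (let f = true in 6)) == 0))
step 15: [let@1.0] ((\v.5) ((let f = true in 6) == 0))
step 16: [let@1.0] ((\v.5) (6 == 0))
step 17: [delta@1] ((\v.5) false)
step 18: [beta@root] 5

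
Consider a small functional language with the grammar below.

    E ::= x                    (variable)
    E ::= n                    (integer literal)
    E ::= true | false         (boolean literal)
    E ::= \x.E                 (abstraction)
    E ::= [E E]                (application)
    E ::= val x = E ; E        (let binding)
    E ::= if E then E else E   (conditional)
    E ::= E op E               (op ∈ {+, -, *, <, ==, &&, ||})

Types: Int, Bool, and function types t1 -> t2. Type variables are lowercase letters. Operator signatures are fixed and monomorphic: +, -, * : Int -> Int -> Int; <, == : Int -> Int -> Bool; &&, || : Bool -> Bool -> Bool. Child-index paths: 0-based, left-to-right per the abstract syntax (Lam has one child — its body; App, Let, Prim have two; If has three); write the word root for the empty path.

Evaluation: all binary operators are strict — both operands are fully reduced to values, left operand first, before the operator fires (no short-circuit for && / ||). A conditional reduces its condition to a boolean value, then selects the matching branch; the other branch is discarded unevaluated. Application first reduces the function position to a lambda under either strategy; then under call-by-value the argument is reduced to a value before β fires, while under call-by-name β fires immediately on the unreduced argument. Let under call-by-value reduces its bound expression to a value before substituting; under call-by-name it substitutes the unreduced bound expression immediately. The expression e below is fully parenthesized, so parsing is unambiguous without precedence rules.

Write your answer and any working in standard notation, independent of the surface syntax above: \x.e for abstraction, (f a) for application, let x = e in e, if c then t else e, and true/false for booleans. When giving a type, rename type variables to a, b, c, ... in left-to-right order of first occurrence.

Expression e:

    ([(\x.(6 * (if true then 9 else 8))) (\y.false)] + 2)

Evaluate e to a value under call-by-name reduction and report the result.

Answer: 56

Derivation:
step 0: (((\x.(6 * (if true then 9 else 8))) (\y.false)) + 2)
step 1: [beta@0] ((6 * (if true then 9 else 8)) + 2)
step 2: [if@0.1] ((6 * 9) + 2)
step 3: [delta@0] (54 + 2)
step 4: [delta@root] 56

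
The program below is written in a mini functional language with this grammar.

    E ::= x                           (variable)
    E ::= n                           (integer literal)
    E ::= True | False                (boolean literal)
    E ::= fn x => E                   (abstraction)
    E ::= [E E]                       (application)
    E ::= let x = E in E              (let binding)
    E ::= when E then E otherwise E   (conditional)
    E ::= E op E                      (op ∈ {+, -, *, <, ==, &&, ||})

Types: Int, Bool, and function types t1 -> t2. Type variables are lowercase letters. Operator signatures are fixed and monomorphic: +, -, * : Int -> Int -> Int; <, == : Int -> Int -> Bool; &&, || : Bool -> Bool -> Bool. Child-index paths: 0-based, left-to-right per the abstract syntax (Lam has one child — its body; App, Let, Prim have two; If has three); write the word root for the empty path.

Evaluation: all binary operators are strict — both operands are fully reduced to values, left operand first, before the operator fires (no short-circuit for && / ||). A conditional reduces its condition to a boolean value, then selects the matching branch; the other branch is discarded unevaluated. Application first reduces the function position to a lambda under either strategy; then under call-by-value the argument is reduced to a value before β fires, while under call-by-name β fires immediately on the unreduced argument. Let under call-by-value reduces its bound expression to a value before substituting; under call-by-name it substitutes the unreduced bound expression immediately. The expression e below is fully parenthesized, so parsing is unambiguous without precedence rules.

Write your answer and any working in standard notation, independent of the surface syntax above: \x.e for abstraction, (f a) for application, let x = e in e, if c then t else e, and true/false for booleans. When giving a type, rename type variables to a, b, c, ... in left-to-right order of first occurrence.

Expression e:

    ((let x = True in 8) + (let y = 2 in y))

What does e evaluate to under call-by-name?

Trace:
step 0: ((let x = true in 8) + (let y = 2 in y))
step 1: [let@0] (8 + (let y = 2 in y))
step 2: [let@1] (8 + 2)
step 3: [delta@root] 10

Answer: 10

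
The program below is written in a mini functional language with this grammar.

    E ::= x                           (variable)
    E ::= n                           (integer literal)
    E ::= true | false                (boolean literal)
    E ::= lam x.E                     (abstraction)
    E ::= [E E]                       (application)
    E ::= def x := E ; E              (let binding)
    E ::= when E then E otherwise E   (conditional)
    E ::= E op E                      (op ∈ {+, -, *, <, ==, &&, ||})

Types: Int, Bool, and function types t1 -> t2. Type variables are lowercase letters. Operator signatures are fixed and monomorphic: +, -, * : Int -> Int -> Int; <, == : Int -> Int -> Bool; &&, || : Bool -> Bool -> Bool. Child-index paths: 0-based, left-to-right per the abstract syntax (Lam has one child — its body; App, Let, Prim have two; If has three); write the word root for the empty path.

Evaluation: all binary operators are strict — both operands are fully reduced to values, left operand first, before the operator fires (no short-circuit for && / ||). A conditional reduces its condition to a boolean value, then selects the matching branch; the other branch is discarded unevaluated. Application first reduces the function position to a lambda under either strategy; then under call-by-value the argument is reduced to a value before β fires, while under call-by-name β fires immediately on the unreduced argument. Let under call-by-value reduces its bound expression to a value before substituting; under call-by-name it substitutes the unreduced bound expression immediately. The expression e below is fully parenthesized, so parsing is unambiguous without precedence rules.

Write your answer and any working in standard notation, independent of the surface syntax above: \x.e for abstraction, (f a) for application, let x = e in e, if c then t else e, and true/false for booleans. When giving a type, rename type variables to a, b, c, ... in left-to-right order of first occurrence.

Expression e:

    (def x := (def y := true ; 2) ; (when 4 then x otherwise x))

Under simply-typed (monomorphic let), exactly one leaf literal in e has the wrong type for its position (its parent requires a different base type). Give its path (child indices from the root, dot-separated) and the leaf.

Answer: 1.0 : 4

Working:
let y : Bool
let x : Int
  unify Int ~ Bool
  FAIL: mismatch Int ~ Bool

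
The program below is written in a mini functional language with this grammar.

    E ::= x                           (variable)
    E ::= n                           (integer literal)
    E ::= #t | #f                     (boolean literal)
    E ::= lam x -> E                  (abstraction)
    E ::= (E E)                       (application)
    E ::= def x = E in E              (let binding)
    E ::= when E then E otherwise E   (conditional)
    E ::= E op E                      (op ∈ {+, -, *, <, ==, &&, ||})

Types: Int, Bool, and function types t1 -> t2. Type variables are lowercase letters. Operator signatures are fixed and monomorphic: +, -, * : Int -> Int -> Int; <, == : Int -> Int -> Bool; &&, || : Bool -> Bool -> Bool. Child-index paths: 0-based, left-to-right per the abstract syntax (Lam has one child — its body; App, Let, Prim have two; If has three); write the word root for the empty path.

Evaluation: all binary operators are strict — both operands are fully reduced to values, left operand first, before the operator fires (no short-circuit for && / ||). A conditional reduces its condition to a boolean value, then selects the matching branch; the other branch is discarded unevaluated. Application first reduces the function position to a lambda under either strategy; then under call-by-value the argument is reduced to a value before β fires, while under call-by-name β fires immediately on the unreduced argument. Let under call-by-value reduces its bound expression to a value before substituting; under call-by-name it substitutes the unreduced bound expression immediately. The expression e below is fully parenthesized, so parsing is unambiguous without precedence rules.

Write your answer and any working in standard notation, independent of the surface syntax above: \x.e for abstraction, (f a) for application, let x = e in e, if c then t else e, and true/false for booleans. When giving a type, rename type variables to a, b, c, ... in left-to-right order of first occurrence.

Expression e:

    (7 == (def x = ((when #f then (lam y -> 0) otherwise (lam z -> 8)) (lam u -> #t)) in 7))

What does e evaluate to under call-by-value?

Derivation:
step 0: (7 == (let x = ((if false then (\y.0) else (\z.8)) (\u.true)) in 7))
step 1: [if@1.0.0] (7 == (let x = ((\z.8) (\u.true)) in 7))
step 2: [beta@1.0] (7 == (let x = 8 in 7))
step 3: [let@1] (7 == 7)
step 4: [delta@root] true

Answer: true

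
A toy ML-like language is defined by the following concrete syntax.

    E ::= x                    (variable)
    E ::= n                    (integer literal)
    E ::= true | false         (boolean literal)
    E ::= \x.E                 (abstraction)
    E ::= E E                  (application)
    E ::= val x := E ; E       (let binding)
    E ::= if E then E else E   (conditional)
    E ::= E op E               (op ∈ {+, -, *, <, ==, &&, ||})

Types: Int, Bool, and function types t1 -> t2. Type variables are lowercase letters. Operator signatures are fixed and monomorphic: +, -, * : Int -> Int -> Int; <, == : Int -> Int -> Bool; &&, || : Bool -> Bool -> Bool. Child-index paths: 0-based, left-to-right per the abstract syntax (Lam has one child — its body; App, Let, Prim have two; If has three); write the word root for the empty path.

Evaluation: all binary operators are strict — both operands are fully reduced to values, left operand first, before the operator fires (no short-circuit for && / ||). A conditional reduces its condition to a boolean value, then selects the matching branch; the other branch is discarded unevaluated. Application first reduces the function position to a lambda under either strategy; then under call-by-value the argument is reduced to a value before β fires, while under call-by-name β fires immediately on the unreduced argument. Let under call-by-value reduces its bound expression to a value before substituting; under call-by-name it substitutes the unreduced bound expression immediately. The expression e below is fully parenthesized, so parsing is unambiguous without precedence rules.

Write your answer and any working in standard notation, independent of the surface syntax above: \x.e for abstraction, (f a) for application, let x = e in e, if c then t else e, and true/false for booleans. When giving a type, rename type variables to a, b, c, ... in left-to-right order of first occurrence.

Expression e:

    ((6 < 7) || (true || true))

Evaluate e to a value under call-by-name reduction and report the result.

Derivation:
step 0: ((6 < 7) || (true || true))
step 1: [delta@0] (true || (true || true))
step 2: [delta@1] (true || true)
step 3: [delta@root] true

Answer: true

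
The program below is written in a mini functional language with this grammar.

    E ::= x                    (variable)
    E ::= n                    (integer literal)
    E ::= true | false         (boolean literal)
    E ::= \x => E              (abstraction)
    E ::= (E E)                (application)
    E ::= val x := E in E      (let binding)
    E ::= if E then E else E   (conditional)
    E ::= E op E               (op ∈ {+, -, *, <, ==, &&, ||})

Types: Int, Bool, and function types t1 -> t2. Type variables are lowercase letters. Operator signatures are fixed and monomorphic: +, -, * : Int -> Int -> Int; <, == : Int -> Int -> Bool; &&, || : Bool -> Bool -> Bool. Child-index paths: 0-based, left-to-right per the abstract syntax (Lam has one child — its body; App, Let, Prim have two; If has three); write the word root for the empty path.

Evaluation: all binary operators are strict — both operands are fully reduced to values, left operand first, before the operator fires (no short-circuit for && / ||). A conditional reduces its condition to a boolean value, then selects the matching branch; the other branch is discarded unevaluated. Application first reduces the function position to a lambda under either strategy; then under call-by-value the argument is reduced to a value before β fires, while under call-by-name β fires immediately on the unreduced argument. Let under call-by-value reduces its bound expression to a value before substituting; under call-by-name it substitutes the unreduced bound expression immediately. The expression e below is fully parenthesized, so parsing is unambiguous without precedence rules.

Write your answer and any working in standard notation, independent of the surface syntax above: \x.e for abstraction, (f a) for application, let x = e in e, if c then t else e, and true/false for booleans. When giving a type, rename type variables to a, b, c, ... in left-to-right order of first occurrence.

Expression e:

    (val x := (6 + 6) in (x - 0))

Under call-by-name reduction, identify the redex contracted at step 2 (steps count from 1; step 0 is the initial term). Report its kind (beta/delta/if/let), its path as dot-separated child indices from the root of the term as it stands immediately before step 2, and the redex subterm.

Working:
step 0: (let x = (6 + 6) in (x - 0))
step 1: [let@root] ((6 + 6) - 0)
step 2: [delta@0] (12 - 0)

Answer: delta at 0 : (6 + 6)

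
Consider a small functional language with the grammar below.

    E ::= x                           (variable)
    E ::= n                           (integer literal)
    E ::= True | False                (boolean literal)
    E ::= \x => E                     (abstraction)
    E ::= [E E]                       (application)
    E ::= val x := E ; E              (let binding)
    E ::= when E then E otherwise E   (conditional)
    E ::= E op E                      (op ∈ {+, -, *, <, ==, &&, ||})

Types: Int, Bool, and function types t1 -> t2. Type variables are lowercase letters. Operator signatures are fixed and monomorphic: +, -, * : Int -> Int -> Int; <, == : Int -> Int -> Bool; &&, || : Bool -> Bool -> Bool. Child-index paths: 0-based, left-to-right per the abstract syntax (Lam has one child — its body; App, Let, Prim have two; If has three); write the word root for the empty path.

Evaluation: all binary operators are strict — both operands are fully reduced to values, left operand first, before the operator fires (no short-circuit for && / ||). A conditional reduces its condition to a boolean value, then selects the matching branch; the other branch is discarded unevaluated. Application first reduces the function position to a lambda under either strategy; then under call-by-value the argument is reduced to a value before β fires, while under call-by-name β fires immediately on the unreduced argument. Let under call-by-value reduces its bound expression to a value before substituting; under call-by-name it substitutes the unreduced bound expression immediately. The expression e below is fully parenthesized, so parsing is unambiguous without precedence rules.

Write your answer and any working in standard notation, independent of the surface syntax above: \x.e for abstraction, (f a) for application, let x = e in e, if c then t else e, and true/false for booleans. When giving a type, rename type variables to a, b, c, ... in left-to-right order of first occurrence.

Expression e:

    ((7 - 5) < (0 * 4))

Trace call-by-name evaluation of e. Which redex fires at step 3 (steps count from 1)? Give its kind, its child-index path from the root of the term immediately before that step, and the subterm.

Answer: delta at root : (2 < 0)

Working:
step 0: ((7 - 5) < (0 * 4))
step 1: [delta@0] (2 < (0 * 4))
step 2: [delta@1] (2 < 0)
step 3: [delta@root] false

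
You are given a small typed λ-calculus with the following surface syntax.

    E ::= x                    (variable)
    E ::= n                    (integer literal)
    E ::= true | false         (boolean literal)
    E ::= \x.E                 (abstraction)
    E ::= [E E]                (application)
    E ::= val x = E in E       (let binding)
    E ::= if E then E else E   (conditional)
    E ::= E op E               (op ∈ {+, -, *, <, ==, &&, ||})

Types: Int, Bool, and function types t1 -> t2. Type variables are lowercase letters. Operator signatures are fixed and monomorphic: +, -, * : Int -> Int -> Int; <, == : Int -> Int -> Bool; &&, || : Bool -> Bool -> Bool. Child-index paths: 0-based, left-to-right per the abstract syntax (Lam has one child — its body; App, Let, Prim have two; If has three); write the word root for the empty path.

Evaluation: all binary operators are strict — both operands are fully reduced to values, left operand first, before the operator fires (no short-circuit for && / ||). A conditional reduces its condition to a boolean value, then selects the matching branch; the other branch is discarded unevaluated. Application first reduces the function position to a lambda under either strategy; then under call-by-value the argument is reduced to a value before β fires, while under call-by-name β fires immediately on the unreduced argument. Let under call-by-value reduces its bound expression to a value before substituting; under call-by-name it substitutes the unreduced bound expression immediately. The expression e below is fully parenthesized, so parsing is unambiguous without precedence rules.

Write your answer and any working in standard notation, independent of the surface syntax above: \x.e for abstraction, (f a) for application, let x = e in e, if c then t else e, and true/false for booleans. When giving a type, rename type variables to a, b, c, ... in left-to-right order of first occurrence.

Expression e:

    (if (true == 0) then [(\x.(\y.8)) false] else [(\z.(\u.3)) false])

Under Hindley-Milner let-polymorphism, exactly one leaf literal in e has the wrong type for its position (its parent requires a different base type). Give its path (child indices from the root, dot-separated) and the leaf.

Trace:
  unify Bool ~ Int
  FAIL: mismatch Bool ~ Int

Answer: 0.0 : true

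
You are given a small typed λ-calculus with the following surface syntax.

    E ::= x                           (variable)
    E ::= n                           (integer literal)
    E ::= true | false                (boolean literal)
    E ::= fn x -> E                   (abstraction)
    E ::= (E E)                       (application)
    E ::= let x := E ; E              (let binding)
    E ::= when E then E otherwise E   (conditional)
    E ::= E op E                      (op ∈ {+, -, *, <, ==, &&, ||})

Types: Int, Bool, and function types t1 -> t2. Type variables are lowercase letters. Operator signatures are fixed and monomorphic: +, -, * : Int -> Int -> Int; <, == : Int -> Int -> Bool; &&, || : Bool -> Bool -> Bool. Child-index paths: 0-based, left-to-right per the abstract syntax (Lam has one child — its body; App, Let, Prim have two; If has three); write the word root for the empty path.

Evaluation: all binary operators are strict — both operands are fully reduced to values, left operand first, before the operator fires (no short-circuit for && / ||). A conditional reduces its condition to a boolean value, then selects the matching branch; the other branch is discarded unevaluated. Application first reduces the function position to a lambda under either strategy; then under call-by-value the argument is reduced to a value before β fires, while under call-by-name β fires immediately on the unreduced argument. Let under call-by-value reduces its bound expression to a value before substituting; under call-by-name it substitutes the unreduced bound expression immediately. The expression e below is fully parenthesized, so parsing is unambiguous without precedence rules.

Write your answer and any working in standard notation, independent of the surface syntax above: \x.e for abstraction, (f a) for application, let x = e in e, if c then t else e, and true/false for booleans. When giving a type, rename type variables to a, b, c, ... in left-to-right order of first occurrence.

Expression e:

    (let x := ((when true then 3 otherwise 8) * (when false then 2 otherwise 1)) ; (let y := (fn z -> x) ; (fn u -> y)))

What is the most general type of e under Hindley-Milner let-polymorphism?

Derivation:
  unify Bool ~ Bool
  unify Int ~ Int
  unify Int ~ Int
  unify Bool ~ Bool
  unify Int ~ Int
  unify Int ~ Int
let x : Int
x : Int
\z._ : a -> Int
let y : forall. a -> Int
y : c -> Int
\u._ : b -> c -> Int

Answer: a -> b -> Int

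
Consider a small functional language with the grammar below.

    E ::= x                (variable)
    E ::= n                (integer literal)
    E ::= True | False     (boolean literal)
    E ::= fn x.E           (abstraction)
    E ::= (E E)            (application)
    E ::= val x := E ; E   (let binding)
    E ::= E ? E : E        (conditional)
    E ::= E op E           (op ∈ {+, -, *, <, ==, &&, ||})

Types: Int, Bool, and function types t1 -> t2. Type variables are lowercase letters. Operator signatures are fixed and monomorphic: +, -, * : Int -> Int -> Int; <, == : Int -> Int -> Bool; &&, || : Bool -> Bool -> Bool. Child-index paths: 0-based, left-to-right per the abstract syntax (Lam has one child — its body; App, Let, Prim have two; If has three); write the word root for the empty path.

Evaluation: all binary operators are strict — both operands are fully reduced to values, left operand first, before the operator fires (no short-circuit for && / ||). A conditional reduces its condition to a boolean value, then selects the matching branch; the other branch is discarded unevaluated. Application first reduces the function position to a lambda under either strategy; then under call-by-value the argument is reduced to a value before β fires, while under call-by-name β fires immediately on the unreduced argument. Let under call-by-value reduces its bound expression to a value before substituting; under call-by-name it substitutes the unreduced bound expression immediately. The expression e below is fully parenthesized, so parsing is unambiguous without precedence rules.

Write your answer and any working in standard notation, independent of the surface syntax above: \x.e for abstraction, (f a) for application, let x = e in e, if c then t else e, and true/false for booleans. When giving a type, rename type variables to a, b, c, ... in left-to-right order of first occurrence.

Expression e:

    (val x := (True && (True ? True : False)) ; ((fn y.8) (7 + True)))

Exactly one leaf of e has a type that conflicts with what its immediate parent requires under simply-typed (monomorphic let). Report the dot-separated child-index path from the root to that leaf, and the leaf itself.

Derivation:
  unify Bool ~ Bool
  unify Bool ~ Bool
  unify Bool ~ Bool
  unify Bool ~ Bool
let x : Bool
\y._ : a -> Int
  unify Int ~ Int
  unify Bool ~ Int
  FAIL: mismatch Bool ~ Int

Answer: 1.1.1 : true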